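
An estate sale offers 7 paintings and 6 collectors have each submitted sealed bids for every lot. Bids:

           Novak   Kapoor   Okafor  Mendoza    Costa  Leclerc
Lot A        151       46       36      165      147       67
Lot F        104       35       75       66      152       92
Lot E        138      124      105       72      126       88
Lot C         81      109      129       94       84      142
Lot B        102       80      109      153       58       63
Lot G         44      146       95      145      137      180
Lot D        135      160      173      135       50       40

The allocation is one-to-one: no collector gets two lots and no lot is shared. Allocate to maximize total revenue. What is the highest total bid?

Treat this as an assignment problem: match each collector to one lot.
Optimal: Novak→Lot A ($151), Kapoor→Lot E ($124), Okafor→Lot D ($173), Mendoza→Lot B ($153), Costa→Lot F ($152), Leclerc→Lot G ($180) — total 151+124+173+153+152+180 = $933.
Row-greedy (each collector in turn takes its best remaining lot) gives $925, worse by 8.

Maximum total: $933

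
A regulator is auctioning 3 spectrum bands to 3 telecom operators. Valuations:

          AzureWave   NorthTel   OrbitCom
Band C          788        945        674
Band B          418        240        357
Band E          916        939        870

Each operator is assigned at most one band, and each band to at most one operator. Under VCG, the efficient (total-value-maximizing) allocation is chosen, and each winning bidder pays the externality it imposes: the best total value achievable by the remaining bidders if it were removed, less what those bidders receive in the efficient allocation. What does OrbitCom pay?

Efficient allocation: AzureWave→Band B ($418M), NorthTel→Band C ($945M), OrbitCom→Band E ($870M); total welfare W = $2233M.
OrbitCom receives Band E at value $870M, so the others get W − 870 = $1363M.
Without OrbitCom: best allocation of the remaining 2 bidders over all 3 bands is AzureWave→Band E ($916M), NorthTel→Band C ($945M), total $1861M.
VCG payment = (others' best without OrbitCom) − (others' welfare with OrbitCom) = 1861 − 1363 = $498M.

OrbitCom pays $498M.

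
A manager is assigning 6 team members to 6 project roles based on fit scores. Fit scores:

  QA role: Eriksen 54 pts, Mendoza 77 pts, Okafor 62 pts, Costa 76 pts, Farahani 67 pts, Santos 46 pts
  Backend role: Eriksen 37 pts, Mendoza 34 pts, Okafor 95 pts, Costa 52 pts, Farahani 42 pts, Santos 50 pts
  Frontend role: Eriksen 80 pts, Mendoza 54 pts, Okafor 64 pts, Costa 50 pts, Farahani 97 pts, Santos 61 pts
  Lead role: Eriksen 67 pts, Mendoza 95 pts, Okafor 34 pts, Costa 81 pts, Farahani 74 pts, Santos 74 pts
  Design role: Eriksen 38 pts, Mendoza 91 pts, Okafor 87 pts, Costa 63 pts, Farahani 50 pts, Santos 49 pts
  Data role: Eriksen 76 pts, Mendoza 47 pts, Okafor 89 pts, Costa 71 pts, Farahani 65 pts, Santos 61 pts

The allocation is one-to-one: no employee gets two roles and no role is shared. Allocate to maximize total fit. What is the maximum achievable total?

Maximum total: 509 pts

Optimal: Eriksen→Data role (76 pts), Mendoza→Design role (91 pts), Okafor→Backend role (95 pts), Costa→QA role (76 pts), Farahani→Frontend role (97 pts), Santos→Lead role (74 pts) — total 76+91+95+76+97+74 = 509 pts.
Row-greedy (each employee in turn takes its best remaining role) gives 460 pts, worse by 49.
Next-best assignment: Eriksen→Data role, Mendoza→Lead role, Okafor→Backend role, Costa→QA role, Farahani→Frontend role, Santos→Design role = 488 pts.
Swapping Santos↔Farahani (Santos→Frontend role 61 pts, Farahani→Lead role 74 pts) loses 36.
Every other assignment is strictly worse.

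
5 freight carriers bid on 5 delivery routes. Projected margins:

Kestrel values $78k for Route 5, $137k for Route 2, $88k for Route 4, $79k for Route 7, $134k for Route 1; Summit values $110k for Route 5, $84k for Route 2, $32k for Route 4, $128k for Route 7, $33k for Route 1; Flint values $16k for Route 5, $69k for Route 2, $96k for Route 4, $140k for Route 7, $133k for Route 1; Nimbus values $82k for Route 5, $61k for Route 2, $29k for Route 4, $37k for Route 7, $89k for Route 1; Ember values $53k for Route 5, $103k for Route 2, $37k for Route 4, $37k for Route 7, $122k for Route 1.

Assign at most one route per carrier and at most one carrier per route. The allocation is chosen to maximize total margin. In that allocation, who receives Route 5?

Nimbus receives Route 5.

Optimal: Kestrel→Route 2 ($137k), Summit→Route 7 ($128k), Flint→Route 4 ($96k), Nimbus→Route 5 ($82k), Ember→Route 1 ($122k) — total 137+128+96+82+122 = $565k.
Column-greedy (each route in turn goes to its best remaining carrier) gives $502k, worse by 63.
Next-best assignment: Kestrel→Route 1, Summit→Route 7, Flint→Route 4, Nimbus→Route 5, Ember→Route 2 = $543k.
Nimbus's own top route is Route 1 ($89k), but forcing Nimbus→Route 1 and reassigning the rest optimally gives only $530k — worse by 35.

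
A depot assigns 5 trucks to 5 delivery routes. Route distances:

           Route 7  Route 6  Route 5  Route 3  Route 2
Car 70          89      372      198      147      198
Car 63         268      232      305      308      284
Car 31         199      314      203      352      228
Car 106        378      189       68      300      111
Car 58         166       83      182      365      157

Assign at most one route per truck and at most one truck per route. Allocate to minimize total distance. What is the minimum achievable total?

Optimal: Car 70→Route 7 (89 km), Car 63→Route 3 (308 km), Car 31→Route 2 (228 km), Car 106→Route 5 (68 km), Car 58→Route 6 (83 km) — total 89+308+228+68+83 = 776 km.
Row-greedy (each truck in turn takes its cheapest remaining route) gives 1000 km, worse by 224.

Min total: 776 km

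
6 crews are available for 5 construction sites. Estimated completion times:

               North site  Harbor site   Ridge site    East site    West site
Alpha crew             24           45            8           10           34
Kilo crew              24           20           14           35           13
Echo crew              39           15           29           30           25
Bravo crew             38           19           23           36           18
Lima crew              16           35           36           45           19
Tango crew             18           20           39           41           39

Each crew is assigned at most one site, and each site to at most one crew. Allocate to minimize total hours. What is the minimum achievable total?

Minimum total: 73 hours

Treat this as an assignment problem: match each crew to one site.
Optimal: Lima crew→North site (16 hours), Echo crew→Harbor site (15 hours), Kilo crew→Ridge site (14 hours), Alpha crew→East site (10 hours), Bravo crew→West site (18 hours) — total 16+15+14+10+18 = 73 hours.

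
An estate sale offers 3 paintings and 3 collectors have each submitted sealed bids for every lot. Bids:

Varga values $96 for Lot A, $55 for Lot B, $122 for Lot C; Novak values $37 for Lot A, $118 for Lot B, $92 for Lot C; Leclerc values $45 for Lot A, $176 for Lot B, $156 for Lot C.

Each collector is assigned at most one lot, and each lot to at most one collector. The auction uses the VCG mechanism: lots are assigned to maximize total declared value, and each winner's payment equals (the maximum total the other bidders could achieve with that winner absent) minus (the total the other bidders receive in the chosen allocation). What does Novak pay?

Novak pays $46.

Efficient allocation: Varga→Lot A ($96), Novak→Lot B ($118), Leclerc→Lot C ($156); total welfare W = $370.
Novak receives Lot B at value $118, so the others get W − 118 = $252.
Without Novak: best allocation of the remaining 2 bidders over all 3 lots is Varga→Lot C ($122), Leclerc→Lot B ($176), total $298.
VCG payment = (others' best without Novak) − (others' welfare with Novak) = 298 − 252 = $46.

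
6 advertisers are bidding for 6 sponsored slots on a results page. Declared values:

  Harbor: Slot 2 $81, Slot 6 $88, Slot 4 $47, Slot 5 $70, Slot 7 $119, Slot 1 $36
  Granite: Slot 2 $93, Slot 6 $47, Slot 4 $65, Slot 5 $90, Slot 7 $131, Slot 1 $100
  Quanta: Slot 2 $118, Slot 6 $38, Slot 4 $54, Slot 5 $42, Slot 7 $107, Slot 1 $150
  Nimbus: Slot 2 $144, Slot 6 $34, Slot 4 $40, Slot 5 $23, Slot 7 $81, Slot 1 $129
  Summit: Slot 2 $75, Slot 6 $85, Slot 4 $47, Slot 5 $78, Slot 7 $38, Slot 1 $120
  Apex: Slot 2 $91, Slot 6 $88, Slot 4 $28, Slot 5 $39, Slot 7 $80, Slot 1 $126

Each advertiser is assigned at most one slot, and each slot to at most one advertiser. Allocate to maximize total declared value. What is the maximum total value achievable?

Maximum total: $644

Optimal: Harbor→Slot 7 ($119), Granite→Slot 4 ($65), Quanta→Slot 1 ($150), Nimbus→Slot 2 ($144), Summit→Slot 5 ($78), Apex→Slot 6 ($88) — total 119+65+150+144+78+88 = $644.
Max-entry greedy (repeatedly take the single best remaining cell) gives $619, worse by 25.
Next-best assignment: Harbor→Slot 4, Granite→Slot 7, Quanta→Slot 1, Nimbus→Slot 2, Summit→Slot 5, Apex→Slot 6 = $638.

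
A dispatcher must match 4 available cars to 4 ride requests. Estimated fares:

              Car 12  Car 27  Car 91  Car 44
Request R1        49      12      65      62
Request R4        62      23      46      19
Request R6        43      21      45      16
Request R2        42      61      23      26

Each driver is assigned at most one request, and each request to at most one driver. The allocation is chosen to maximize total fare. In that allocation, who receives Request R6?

Car 91 receives Request R6.

Treat this as an assignment problem: match each driver to one request.
Optimal: Car 12→Request R4 ($62), Car 27→Request R2 ($61), Car 91→Request R6 ($45), Car 44→Request R1 ($62) — total 62+61+45+62 = $230.
Column-greedy (each request in turn goes to its best remaining driver) gives $174, worse by 56.
Swapping Car 44↔Car 27 (Car 44→Request R2 $26, Car 27→Request R1 $12) loses 85.
Car 91's own top request is Request R1 ($65), but forcing Car 91→Request R1 and reassigning the rest optimally gives only $204 — worse by 26.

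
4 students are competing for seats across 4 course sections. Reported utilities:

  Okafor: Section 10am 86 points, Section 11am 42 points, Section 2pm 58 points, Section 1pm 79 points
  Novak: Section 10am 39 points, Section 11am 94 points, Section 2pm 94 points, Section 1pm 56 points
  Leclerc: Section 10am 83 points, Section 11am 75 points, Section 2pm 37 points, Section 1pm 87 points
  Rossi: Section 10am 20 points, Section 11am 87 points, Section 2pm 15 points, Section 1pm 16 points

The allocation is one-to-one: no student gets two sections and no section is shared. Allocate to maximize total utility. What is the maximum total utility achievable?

Optimal: Okafor→Section 10am (86 points), Novak→Section 2pm (94 points), Leclerc→Section 1pm (87 points), Rossi→Section 11am (87 points) — total 86+94+87+87 = 354 points.
Column-greedy (each section in turn goes to its best remaining student) gives 233 points, worse by 121.
Swapping Rossi↔Leclerc (Rossi→Section 1pm 16 points, Leclerc→Section 11am 75 points) loses 83.

Maximum total: 354 points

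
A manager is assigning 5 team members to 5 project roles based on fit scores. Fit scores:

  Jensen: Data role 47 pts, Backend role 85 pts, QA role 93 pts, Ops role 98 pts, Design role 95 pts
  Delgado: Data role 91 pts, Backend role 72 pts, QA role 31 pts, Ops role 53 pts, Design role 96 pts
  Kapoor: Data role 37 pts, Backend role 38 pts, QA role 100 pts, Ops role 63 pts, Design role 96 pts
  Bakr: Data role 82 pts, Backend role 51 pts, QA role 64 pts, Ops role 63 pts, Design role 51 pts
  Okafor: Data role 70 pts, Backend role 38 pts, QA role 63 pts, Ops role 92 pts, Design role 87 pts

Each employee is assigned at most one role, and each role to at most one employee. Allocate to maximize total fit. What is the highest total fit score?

Treat this as an assignment problem: match each employee to one role.
Optimal: Jensen→Backend role (85 pts), Delgado→Design role (96 pts), Kapoor→QA role (100 pts), Bakr→Data role (82 pts), Okafor→Ops role (92 pts) — total 85+96+100+82+92 = 455 pts.
Max-entry greedy (repeatedly take the single best remaining cell) gives 414 pts, worse by 41.
Next-best assignment: Jensen→Design role, Delgado→Backend role, Kapoor→QA role, Bakr→Data role, Okafor→Ops role = 441 pts.
No other one-to-one assignment exceeds 455 pts.

Max total: 455 pts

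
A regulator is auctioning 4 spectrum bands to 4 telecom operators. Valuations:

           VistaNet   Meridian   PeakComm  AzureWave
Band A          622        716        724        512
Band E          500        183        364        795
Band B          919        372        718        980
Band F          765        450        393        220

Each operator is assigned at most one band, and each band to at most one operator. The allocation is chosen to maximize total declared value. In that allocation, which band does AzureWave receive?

Treat this as an assignment problem: match each operator to one band.
Optimal: VistaNet→Band F ($765M), Meridian→Band A ($716M), PeakComm→Band B ($718M), AzureWave→Band E ($795M) — total 765+716+718+795 = $2994M.
Row-greedy (each operator in turn takes its best remaining band) gives $2823M, worse by 171.
Next-best assignment: VistaNet→Band B, Meridian→Band F, PeakComm→Band A, AzureWave→Band E = $2888M.
Checked against all permutations: $2994M is optimal.
AzureWave's own top band is Band B ($980M), but forcing AzureWave→Band B and reassigning the rest optimally gives only $2825M — worse by 169.

AzureWave receives Band E.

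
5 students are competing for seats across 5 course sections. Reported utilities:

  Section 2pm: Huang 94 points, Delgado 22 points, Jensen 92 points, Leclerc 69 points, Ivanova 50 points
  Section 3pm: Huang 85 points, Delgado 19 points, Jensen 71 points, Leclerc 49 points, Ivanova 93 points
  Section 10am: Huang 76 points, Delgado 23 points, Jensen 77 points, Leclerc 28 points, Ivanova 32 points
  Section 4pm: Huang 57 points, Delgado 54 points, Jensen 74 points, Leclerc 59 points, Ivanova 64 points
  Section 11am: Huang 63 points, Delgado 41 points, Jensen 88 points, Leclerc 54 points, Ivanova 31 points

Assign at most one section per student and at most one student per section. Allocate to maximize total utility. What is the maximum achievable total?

Optimal: Huang→Section 10am (76 points), Delgado→Section 4pm (54 points), Jensen→Section 11am (88 points), Leclerc→Section 2pm (69 points), Ivanova→Section 3pm (93 points) — total 76+54+88+69+93 = 380 points.
Swapping Leclerc↔Ivanova (Leclerc→Section 3pm 49 points, Ivanova→Section 2pm 50 points) loses 63.
No other one-to-one assignment exceeds 380 points.

Max total: 380 points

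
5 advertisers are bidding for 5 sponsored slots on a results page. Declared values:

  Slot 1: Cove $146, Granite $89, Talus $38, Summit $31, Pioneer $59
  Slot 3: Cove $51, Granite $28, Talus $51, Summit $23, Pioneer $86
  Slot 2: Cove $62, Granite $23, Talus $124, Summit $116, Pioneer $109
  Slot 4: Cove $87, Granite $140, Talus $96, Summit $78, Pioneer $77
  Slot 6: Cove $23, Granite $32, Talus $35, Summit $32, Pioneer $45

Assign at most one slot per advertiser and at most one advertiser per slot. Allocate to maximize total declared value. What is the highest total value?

Optimal: Cove→Slot 1 ($146), Granite→Slot 4 ($140), Talus→Slot 2 ($124), Summit→Slot 6 ($32), Pioneer→Slot 3 ($86) — total 146+140+124+32+86 = $528.
Next-best assignment: Cove→Slot 1, Granite→Slot 4, Talus→Slot 6, Summit→Slot 2, Pioneer→Slot 3 = $523.
Swapping Summit↔Pioneer (Summit→Slot 3 $23, Pioneer→Slot 6 $45) loses 50.
Checked against all permutations: $528 is optimal.

Maximum total: $528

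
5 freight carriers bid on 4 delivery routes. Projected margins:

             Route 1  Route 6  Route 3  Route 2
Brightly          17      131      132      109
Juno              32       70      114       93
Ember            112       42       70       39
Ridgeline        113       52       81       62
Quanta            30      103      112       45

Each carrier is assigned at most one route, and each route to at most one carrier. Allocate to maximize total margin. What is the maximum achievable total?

Maximum total: $449k

Optimal: Ridgeline→Route 1 ($113k), Brightly→Route 6 ($131k), Quanta→Route 3 ($112k), Juno→Route 2 ($93k) — total 113+131+112+93 = $449k.
Swapping Brightly↔Ridgeline (Brightly→Route 1 $17k, Ridgeline→Route 6 $52k) loses 175.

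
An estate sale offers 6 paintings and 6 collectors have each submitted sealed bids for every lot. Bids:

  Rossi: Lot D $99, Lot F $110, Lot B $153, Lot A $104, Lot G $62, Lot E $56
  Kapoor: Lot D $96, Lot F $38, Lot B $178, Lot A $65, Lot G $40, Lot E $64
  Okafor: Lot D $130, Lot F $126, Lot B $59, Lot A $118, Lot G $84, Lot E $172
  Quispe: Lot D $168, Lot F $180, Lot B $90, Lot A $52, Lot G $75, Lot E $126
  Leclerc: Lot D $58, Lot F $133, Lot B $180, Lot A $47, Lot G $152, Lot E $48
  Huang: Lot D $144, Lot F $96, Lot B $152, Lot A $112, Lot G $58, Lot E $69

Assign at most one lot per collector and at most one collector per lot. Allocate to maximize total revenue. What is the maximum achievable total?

Max total: $930

Optimal: Rossi→Lot A ($104), Kapoor→Lot B ($178), Okafor→Lot E ($172), Quispe→Lot F ($180), Leclerc→Lot G ($152), Huang→Lot D ($144) — total 104+178+172+180+152+144 = $930.
Column-greedy (each lot in turn goes to its best remaining collector) gives $728, worse by 202.
Checked against all permutations: $930 is optimal.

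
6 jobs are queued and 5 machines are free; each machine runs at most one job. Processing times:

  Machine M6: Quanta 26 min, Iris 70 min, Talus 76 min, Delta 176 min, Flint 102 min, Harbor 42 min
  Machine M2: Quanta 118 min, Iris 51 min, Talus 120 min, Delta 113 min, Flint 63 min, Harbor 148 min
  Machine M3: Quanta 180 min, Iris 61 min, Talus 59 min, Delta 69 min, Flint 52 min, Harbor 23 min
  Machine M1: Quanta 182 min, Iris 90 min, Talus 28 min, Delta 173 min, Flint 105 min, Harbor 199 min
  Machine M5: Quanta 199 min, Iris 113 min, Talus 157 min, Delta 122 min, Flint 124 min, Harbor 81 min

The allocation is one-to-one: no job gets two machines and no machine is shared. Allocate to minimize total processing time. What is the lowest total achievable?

Minimum total: 238 min

Optimal: Quanta→Machine M6 (26 min), Iris→Machine M2 (51 min), Flint→Machine M3 (52 min), Talus→Machine M1 (28 min), Harbor→Machine M5 (81 min) — total 26+51+52+28+81 = 238 min.
Row-greedy (each job in turn takes its cheapest remaining machine) gives 298 min, worse by 60.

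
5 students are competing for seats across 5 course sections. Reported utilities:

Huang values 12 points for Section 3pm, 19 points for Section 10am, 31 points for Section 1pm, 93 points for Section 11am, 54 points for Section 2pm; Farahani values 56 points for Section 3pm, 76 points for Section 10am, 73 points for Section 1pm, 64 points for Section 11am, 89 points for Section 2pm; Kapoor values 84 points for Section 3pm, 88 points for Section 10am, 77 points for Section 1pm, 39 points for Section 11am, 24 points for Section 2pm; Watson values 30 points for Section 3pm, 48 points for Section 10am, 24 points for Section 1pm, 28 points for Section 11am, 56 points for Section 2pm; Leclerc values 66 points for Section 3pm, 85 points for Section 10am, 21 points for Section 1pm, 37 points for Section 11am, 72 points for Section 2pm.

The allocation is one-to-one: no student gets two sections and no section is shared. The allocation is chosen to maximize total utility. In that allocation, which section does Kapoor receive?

Optimal: Huang→Section 11am (93 points), Farahani→Section 1pm (73 points), Kapoor→Section 3pm (84 points), Watson→Section 2pm (56 points), Leclerc→Section 10am (85 points) — total 93+73+84+56+85 = 391 points.
Row-greedy (each student in turn takes its best remaining section) gives 321 points, worse by 70.
Kapoor's own top section is Section 10am (88 points), but forcing Kapoor→Section 10am and reassigning the rest optimally gives only 376 points — worse by 15.

Kapoor receives Section 3pm.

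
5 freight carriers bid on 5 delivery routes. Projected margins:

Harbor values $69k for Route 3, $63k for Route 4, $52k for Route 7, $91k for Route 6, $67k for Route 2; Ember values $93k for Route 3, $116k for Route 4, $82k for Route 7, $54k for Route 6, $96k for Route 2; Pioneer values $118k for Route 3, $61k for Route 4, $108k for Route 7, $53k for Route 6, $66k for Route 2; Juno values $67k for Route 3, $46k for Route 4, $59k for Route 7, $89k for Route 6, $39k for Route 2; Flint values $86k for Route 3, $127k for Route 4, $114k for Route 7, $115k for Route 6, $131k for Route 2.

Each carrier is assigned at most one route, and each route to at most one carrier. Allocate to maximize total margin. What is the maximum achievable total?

Max total: $515k

Optimal: Harbor→Route 6 ($91k), Ember→Route 4 ($116k), Pioneer→Route 3 ($118k), Juno→Route 7 ($59k), Flint→Route 2 ($131k) — total 91+116+118+59+131 = $515k.
Column-greedy (each route in turn goes to its best remaining carrier) gives $457k, worse by 58.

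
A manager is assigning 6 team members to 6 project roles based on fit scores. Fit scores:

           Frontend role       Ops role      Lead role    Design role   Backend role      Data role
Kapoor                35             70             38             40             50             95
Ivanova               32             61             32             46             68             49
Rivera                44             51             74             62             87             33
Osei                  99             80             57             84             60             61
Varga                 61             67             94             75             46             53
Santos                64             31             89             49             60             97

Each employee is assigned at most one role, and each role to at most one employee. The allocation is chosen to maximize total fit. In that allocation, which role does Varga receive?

Optimal: Kapoor→Data role (95 pts), Ivanova→Ops role (61 pts), Rivera→Backend role (87 pts), Osei→Frontend role (99 pts), Varga→Design role (75 pts), Santos→Lead role (89 pts) — total 95+61+87+99+75+89 = 506 pts.
Varga's own top role is Lead role (94 pts), but forcing Varga→Lead role and reassigning the rest optimally gives only 493 pts — worse by 13.

Varga receives Design role.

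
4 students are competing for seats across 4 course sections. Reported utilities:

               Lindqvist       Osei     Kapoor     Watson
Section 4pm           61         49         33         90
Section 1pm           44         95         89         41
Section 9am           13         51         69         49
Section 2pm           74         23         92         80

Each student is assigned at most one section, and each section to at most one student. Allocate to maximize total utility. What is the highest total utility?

Optimal: Lindqvist→Section 2pm (74 points), Osei→Section 1pm (95 points), Kapoor→Section 9am (69 points), Watson→Section 4pm (90 points) — total 74+95+69+90 = 328 points.
Every other assignment is strictly worse.

Max total: 328 points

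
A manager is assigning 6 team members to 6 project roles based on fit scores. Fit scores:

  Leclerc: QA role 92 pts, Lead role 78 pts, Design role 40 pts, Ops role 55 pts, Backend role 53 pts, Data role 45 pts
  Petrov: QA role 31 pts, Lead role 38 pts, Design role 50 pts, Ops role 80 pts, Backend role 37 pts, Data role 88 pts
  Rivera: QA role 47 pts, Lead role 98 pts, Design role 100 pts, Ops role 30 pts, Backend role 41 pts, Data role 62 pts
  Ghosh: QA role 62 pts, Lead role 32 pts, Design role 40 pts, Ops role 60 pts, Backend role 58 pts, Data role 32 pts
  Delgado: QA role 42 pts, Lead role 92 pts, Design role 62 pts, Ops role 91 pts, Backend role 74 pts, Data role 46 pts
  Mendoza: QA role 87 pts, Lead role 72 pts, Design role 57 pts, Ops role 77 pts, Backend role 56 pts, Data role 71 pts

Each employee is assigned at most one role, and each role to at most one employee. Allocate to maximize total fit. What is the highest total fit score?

Maximum total: 507 pts

This is the linear assignment problem.
Optimal: Leclerc→QA role (92 pts), Petrov→Data role (88 pts), Rivera→Design role (100 pts), Ghosh→Backend role (58 pts), Delgado→Lead role (92 pts), Mendoza→Ops role (77 pts) — total 92+88+100+58+92+77 = 507 pts.
Row-greedy (each employee in turn takes its best remaining role) gives 488 pts, worse by 19.
Next-best assignment: Leclerc→Lead role, Petrov→Data role, Rivera→Design role, Ghosh→Backend role, Delgado→Ops role, Mendoza→QA role = 502 pts.
No other one-to-one assignment exceeds 507 pts.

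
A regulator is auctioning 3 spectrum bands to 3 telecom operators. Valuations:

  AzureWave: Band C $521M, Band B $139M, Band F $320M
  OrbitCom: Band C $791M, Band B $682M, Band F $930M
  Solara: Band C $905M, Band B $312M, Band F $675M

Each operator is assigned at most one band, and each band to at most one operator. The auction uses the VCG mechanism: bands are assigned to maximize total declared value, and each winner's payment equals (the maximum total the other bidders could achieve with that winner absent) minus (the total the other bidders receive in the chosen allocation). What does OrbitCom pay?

Efficient allocation: AzureWave→Band B ($139M), OrbitCom→Band F ($930M), Solara→Band C ($905M); total welfare W = $1974M.
OrbitCom receives Band F at value $930M, so the others get W − 930 = $1044M.
Without OrbitCom: best allocation of the remaining 2 bidders over all 3 bands is AzureWave→Band F ($320M), Solara→Band C ($905M), total $1225M.
VCG payment = (others' best without OrbitCom) − (others' welfare with OrbitCom) = 1225 − 1044 = $181M.

OrbitCom pays $181M.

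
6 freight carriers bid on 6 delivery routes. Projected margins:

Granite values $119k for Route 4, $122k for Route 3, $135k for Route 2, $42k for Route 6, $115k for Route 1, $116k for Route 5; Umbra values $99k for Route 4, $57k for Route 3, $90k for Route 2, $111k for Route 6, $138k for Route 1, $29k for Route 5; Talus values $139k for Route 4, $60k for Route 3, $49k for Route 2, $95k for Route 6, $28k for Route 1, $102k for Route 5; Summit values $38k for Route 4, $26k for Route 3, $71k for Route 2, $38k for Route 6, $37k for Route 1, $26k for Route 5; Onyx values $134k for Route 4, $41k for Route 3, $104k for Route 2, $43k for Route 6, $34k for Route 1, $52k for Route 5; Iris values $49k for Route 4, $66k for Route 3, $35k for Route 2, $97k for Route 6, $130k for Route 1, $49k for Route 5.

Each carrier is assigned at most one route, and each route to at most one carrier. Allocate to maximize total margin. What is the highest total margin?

Maximum total: $670k

Optimal: Granite→Route 3 ($122k), Umbra→Route 6 ($111k), Talus→Route 5 ($102k), Summit→Route 2 ($71k), Onyx→Route 4 ($134k), Iris→Route 1 ($130k) — total 122+111+102+71+134+130 = $670k.
Column-greedy (each route in turn goes to its best remaining carrier) gives $632k, worse by 38.
Next-best assignment: Granite→Route 3, Umbra→Route 1, Talus→Route 5, Summit→Route 2, Onyx→Route 4, Iris→Route 6 = $664k.
Every other assignment is strictly worse.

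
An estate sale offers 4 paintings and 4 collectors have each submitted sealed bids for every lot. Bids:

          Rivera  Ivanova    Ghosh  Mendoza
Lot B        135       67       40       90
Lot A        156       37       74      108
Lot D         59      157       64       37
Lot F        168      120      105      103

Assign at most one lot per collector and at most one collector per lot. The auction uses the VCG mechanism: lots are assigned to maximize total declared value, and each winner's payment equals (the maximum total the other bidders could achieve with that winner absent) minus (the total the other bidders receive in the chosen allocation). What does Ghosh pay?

Efficient allocation: Rivera→Lot A ($156), Ivanova→Lot D ($157), Ghosh→Lot F ($105), Mendoza→Lot B ($90); total welfare W = $508.
Ghosh receives Lot F at value $105, so the others get W − 105 = $403.
Without Ghosh: best allocation of the remaining 3 bidders over all 4 lots is Rivera→Lot F ($168), Ivanova→Lot D ($157), Mendoza→Lot A ($108), total $433.
VCG payment = (others' best without Ghosh) − (others' welfare with Ghosh) = 433 − 403 = $30.

Ghosh pays $30.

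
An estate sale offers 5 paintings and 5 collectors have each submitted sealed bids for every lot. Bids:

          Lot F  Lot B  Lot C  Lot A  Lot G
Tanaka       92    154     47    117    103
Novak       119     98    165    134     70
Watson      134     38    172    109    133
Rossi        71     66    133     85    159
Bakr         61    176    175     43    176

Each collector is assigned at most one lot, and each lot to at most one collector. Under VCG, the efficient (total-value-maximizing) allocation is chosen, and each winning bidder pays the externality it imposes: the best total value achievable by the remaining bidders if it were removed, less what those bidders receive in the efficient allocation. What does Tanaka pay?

Efficient allocation: Tanaka→Lot B ($154), Novak→Lot A ($134), Watson→Lot F ($134), Rossi→Lot G ($159), Bakr→Lot C ($175); total welfare W = $756.
Tanaka receives Lot B at value $154, so the others get W − 154 = $602.
Without Tanaka: best allocation of the remaining 4 bidders over all 5 lots is Novak→Lot A ($134), Watson→Lot C ($172), Rossi→Lot G ($159), Bakr→Lot B ($176), total $641.
VCG payment = (others' best without Tanaka) − (others' welfare with Tanaka) = 641 − 602 = $39.

Tanaka pays $39.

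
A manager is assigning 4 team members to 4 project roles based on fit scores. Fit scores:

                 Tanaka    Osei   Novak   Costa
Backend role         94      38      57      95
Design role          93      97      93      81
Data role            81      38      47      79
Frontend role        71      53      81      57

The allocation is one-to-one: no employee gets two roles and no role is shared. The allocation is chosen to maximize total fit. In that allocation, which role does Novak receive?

Treat this as an assignment problem: match each employee to one role.
Optimal: Tanaka→Data role (81 pts), Osei→Design role (97 pts), Novak→Frontend role (81 pts), Costa→Backend role (95 pts) — total 81+97+81+95 = 354 pts.
Row-greedy (each employee in turn takes its best remaining role) gives 351 pts, worse by 3.
Swapping Tanaka↔Novak (Tanaka→Frontend role 71 pts, Novak→Data role 47 pts) loses 44.
Novak's own top role is Design role (93 pts), but forcing Novak→Design role and reassigning the rest optimally gives only 322 pts — worse by 32.

Novak receives Frontend role.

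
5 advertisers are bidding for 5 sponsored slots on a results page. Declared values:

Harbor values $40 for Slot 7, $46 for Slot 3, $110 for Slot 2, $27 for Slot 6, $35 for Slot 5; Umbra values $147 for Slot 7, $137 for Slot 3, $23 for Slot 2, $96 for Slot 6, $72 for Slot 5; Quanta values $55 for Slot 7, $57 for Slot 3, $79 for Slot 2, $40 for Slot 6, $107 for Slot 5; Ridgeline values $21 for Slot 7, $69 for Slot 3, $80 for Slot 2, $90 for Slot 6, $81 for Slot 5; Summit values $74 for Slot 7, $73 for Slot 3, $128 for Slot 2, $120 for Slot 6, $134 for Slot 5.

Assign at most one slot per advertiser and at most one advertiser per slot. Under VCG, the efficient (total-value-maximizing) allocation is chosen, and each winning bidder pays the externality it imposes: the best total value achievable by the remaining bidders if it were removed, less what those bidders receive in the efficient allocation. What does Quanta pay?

Quanta pays $35.

Efficient allocation: Harbor→Slot 2 ($110), Umbra→Slot 7 ($147), Quanta→Slot 5 ($107), Ridgeline→Slot 3 ($69), Summit→Slot 6 ($120); total welfare W = $553.
Quanta receives Slot 5 at value $107, so the others get W − 107 = $446.
Without Quanta: best allocation of the remaining 4 bidders over all 5 slots is Harbor→Slot 2 ($110), Umbra→Slot 7 ($147), Ridgeline→Slot 6 ($90), Summit→Slot 5 ($134), total $481.
VCG payment = (others' best without Quanta) − (others' welfare with Quanta) = 481 − 446 = $35.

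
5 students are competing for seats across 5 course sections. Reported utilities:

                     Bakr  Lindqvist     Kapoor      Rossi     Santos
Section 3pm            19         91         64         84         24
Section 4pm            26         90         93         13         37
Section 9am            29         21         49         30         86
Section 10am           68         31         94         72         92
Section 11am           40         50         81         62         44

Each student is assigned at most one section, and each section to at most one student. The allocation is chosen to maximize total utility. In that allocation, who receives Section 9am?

Treat this as an assignment problem: match each student to one section.
Optimal: Bakr→Section 10am (68 points), Lindqvist→Section 4pm (90 points), Kapoor→Section 11am (81 points), Rossi→Section 3pm (84 points), Santos→Section 9am (86 points) — total 68+90+81+84+86 = 409 points.
Max-entry greedy (repeatedly take the single best remaining cell) gives 359 points, worse by 50.
Next-best assignment: Bakr→Section 10am, Lindqvist→Section 3pm, Kapoor→Section 4pm, Rossi→Section 11am, Santos→Section 9am = 400 points.
Swapping Bakr↔Rossi (Bakr→Section 3pm 19 points, Rossi→Section 10am 72 points) loses 61.
Santos's own top section is Section 10am (92 points), but forcing Santos→Section 10am and reassigning the rest optimally gives only 376 points — worse by 33.

Santos receives Section 9am.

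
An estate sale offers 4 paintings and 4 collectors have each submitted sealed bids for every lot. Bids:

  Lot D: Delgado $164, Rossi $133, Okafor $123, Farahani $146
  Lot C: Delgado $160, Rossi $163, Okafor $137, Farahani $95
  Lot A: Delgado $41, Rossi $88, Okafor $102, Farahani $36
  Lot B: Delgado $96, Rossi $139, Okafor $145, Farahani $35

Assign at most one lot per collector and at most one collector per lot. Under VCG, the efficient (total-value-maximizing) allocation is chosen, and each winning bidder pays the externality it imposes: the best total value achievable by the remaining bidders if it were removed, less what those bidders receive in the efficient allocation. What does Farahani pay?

Farahani pays $71.

Efficient allocation: Delgado→Lot C ($160), Rossi→Lot B ($139), Okafor→Lot A ($102), Farahani→Lot D ($146); total welfare W = $547.
Farahani receives Lot D at value $146, so the others get W − 146 = $401.
Without Farahani: best allocation of the remaining 3 bidders over all 4 lots is Delgado→Lot D ($164), Rossi→Lot C ($163), Okafor→Lot B ($145), total $472.
VCG payment = (others' best without Farahani) − (others' welfare with Farahani) = 472 − 401 = $71.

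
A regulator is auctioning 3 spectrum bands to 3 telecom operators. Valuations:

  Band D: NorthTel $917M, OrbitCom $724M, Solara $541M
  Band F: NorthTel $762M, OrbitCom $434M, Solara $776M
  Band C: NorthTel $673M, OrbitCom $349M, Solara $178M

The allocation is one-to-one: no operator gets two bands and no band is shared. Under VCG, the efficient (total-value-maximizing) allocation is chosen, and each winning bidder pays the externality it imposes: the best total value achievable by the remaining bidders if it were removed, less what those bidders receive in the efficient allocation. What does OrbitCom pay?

OrbitCom pays $244M.

Efficient allocation: NorthTel→Band C ($673M), OrbitCom→Band D ($724M), Solara→Band F ($776M); total welfare W = $2173M.
OrbitCom receives Band D at value $724M, so the others get W − 724 = $1449M.
Without OrbitCom: best allocation of the remaining 2 bidders over all 3 bands is NorthTel→Band D ($917M), Solara→Band F ($776M), total $1693M.
VCG payment = (others' best without OrbitCom) − (others' welfare with OrbitCom) = 1693 − 1449 = $244M.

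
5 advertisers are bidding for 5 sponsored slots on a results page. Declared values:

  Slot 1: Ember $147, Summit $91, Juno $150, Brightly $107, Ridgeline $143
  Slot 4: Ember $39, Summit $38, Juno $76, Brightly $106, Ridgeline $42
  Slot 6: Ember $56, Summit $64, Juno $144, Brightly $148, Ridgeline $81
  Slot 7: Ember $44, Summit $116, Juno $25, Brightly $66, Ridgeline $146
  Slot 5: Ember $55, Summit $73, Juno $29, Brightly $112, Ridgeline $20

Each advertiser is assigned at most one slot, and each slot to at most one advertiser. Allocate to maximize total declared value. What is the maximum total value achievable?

Optimal: Ember→Slot 1 ($147), Summit→Slot 5 ($73), Juno→Slot 6 ($144), Brightly→Slot 4 ($106), Ridgeline→Slot 7 ($146) — total 147+73+144+106+146 = $616.
Next-best assignment: Ember→Slot 1, Summit→Slot 5, Juno→Slot 4, Brightly→Slot 6, Ridgeline→Slot 7 = $590.

Maximum total: $616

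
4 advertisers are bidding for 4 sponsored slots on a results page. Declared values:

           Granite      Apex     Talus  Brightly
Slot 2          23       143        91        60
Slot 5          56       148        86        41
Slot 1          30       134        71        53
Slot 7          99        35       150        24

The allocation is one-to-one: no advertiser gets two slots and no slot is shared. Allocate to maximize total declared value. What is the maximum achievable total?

This is a one-to-one assignment (maximum-weight bipartite matching).
Optimal: Granite→Slot 5 ($56), Apex→Slot 2 ($143), Talus→Slot 7 ($150), Brightly→Slot 1 ($53) — total 56+143+150+53 = $402.
Next-best assignment: Granite→Slot 5, Apex→Slot 1, Talus→Slot 7, Brightly→Slot 2 = $400.
Checked against all permutations: $402 is optimal.

Maximum total: $402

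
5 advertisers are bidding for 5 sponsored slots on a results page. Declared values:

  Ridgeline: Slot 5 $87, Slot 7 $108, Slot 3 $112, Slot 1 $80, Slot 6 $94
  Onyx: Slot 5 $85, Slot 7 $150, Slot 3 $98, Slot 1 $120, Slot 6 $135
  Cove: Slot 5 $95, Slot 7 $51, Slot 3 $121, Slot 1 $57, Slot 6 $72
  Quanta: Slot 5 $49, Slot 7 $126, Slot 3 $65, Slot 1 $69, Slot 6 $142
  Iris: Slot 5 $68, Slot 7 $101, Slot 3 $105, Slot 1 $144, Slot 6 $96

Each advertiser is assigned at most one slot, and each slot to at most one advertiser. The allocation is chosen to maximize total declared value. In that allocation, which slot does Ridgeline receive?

This is the linear assignment problem.
Optimal: Ridgeline→Slot 5 ($87), Onyx→Slot 7 ($150), Cove→Slot 3 ($121), Quanta→Slot 6 ($142), Iris→Slot 1 ($144) — total 87+150+121+142+144 = $644.
Row-greedy (each advertiser in turn takes its best remaining slot) gives $643, worse by 1.
Next-best assignment: Ridgeline→Slot 3, Onyx→Slot 7, Cove→Slot 5, Quanta→Slot 6, Iris→Slot 1 = $643.
Ridgeline's own top slot is Slot 3 ($112), but forcing Ridgeline→Slot 3 and reassigning the rest optimally gives only $643 — worse by 1.

Ridgeline receives Slot 5.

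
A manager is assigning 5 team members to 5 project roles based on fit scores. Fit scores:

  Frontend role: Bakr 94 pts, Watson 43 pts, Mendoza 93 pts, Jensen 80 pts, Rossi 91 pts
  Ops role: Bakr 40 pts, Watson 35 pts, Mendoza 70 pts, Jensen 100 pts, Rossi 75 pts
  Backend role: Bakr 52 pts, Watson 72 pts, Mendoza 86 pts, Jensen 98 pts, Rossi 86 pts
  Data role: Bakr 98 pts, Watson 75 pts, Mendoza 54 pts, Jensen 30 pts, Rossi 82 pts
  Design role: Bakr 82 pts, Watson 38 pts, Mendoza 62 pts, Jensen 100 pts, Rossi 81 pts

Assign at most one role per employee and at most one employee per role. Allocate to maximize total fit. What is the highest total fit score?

Maximum total: 444 pts

Optimal: Bakr→Data role (98 pts), Watson→Backend role (72 pts), Mendoza→Frontend role (93 pts), Jensen→Ops role (100 pts), Rossi→Design role (81 pts) — total 98+72+93+100+81 = 444 pts.
Column-greedy (each role in turn goes to its best remaining employee) gives 400 pts, worse by 44.
Every other assignment is strictly worse.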